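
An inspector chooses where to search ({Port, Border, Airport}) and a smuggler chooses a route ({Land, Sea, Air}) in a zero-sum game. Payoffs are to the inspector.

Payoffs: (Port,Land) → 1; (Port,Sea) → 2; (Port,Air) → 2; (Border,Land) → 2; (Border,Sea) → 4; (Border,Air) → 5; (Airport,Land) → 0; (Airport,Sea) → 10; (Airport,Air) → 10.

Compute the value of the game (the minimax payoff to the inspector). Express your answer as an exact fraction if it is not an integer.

2

Row minima: Port → 1, Border → 2, Airport → 0; maximin = 2.
Column maxima: Land → 2, Sea → 10, Air → 10; minimax = 2.
Since maximin = minimax = 2, there is a saddle point and the value is 2.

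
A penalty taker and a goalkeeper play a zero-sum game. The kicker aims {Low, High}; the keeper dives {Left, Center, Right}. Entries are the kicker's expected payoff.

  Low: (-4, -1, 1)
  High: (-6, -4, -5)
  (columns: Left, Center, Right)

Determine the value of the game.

Row minima: Low → -4, High → -6; maximin = -4.
Column maxima: Left → -4, Center → -1, Right → 1; minimax = -4.
Since maximin = minimax = -4, there is a saddle point and the value is -4.

-4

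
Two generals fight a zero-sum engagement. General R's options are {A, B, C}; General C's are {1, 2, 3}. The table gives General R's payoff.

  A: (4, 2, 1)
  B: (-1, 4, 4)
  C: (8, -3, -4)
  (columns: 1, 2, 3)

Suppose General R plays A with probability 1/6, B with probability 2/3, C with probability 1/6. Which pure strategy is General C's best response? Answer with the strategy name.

1

If General C plays 1, General R's expected payoff is (1/6)·4 + (2/3)·(-1) + (1/6)·8 = 4/3.
If General C plays 2, General R's expected payoff is (1/6)·2 + (2/3)·4 + (1/6)·(-3) = 5/2.
If General C plays 3, General R's expected payoff is (1/6)·1 + (2/3)·4 + (1/6)·(-4) = 13/6.
General C minimizes General R's payoff; the smallest is 4/3, so the best response is 1.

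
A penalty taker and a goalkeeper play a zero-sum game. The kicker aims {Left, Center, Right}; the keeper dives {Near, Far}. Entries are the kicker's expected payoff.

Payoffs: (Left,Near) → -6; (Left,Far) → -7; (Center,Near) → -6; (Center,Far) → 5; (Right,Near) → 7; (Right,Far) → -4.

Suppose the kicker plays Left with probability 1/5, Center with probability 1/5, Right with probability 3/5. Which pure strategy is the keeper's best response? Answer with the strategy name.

If the keeper plays Near, the kicker's expected payoff is (1/5)·(-6) + (1/5)·(-6) + (3/5)·7 = 9/5.
If the keeper plays Far, the kicker's expected payoff is (1/5)·(-7) + (1/5)·5 + (3/5)·(-4) = -14/5.
The keeper minimizes the kicker's payoff; the smallest is -14/5, so the best response is Far.

Far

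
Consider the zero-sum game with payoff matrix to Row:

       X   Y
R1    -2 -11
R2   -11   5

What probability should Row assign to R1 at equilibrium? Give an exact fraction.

Row minima: R1 → -11, R2 → -11; maximin = -11.
Column maxima: X → -2, Y → 5; minimax = -2.
-11 ≠ -2, so there is no saddle point; optimal play is mixed.
Let Row play R1 with probability p. Expected payoff against X: (-2)p + (-11)(1−p) = 9p − 11; against Y: (-11)p + 5(1−p) = −16p + 5.
Setting these equal: 9p − 11 = −16p + 5 ⇒ 25p = 16 ⇒ p = 16/25, and the value is (9)·(16/25) − 11 = -131/25.
For Column: with q = P(X), equating R1's and R2's payoffs gives 9q − 11 = −16q + 5 ⇒ q = 16/25.

16/25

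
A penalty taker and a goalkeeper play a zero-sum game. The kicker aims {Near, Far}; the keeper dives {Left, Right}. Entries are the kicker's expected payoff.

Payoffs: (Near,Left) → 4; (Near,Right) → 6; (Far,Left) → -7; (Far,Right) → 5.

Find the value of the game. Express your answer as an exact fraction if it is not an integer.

4

Row minima: Near → 4, Far → -7; maximin = 4.
Column maxima: Left → 4, Right → 6; minimax = 4.
Since maximin = minimax = 4, there is a saddle point and the value is 4.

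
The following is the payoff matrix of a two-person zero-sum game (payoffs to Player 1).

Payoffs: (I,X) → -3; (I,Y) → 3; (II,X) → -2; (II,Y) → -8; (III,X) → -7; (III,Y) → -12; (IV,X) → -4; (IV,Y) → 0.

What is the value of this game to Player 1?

Row minima: I → -3, II → -8, III → -12, IV → -4; maximin = -3.
Column maxima: X → -2, Y → 3; minimax = -2.
-3 ≠ -2, so there is no saddle point; optimal play is mixed.
III is strictly dominated by I, so Player 1 never plays it.
IV is strictly dominated by I, so Player 1 never plays it.
On the remaining 2×2 (I, II vs X, Y):
Let Player 1 play I with probability p. Expected payoff against X: (-3)p + (-2)(1−p) = −p − 2; against Y: 3p + (-8)(1−p) = 11p − 8.
Setting these equal: −p − 2 = 11p − 8 ⇒ −12p = -6 ⇒ p = 1/2, and the value is (-1)·(1/2) − 2 = -5/2.
For Player 2: with q = P(X), equating I's and II's payoffs gives −6q + 3 = 6q − 8 ⇒ q = 11/12.

-5/2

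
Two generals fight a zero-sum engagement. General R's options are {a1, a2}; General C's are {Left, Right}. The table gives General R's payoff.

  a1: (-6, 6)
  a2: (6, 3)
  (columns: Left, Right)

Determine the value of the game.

18/5

Row minima: a1 → -6, a2 → 3; maximin = 3.
Column maxima: Left → 6, Right → 6; minimax = 6.
3 ≠ 6, so there is no saddle point; optimal play is mixed.
Let General R play a1 with probability p. Expected payoff against Left: (-6)p + 6(1−p) = −12p + 6; against Right: 6p + 3(1−p) = 3p + 3.
Setting these equal: −12p + 6 = 3p + 3 ⇒ −15p = -3 ⇒ p = 1/5, and the value is (-12)·(1/5) + 6 = 18/5.
For General C: with q = P(Left), equating a1's and a2's payoffs gives −12q + 6 = 3q + 3 ⇒ q = 1/5.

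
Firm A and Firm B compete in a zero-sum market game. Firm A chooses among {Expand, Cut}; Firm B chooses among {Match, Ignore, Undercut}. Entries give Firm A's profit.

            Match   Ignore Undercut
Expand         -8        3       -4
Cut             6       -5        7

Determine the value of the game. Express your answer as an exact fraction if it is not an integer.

Row minima: Expand → -8, Cut → -5; maximin = -5.
Column maxima: Match → 6, Ignore → 3, Undercut → 7; minimax = 3.
-5 ≠ 3, so there is no saddle point; optimal play is mixed.
Undercut is strictly dominated by Match (it gives Firm A strictly more in every row), so Firm B never plays it.
On the remaining 2×2 (Expand, Cut vs Match, Ignore):
Let Firm A play Expand with probability p. Expected payoff against Match: (-8)p + 6(1−p) = −14p + 6; against Ignore: 3p + (-5)(1−p) = 8p − 5.
Setting these equal: −14p + 6 = 8p − 5 ⇒ −22p = -11 ⇒ p = 1/2, and the value is (-14)·(1/2) + 6 = -1.
For Firm B: with q = P(Match), equating Expand's and Cut's payoffs gives −11q + 3 = 11q − 5 ⇒ q = 4/11.

-1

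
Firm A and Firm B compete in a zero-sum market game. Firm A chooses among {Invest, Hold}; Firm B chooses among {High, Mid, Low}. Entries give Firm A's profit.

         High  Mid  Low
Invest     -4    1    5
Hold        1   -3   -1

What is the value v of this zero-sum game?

Row minima: Invest → -4, Hold → -3; maximin = -3.
Column maxima: High → 1, Mid → 1, Low → 5; minimax = 1.
-3 ≠ 1, so there is no saddle point; optimal play is mixed.
Low is strictly dominated by Mid (it gives Firm A strictly more in every row), so Firm B never plays it.
On the remaining 2×2 (Invest, Hold vs High, Mid):
Let Firm A play Invest with probability p. Expected payoff against High: (-4)p + 1(1−p) = −5p + 1; against Mid: 1p + (-3)(1−p) = 4p − 3.
Setting these equal: −5p + 1 = 4p − 3 ⇒ −9p = -4 ⇒ p = 4/9, and the value is (-5)·(4/9) + 1 = -11/9.
For Firm B: with q = P(High), equating Invest's and Hold's payoffs gives −5q + 1 = 4q − 3 ⇒ q = 4/9.

-11/9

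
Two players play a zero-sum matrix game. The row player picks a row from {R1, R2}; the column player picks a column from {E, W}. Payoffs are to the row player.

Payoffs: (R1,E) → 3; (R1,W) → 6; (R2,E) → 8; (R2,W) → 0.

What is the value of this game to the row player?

48/11

Row minima: R1 → 3, R2 → 0; maximin = 3.
Column maxima: E → 8, W → 6; minimax = 6.
3 ≠ 6, so there is no saddle point; optimal play is mixed.
Let the row player play R1 with probability p. Expected payoff against E: 3p + 8(1−p) = −5p + 8; against W: 6p + 0(1−p) = 6p.
Setting these equal: −5p + 8 = 6p ⇒ −11p = -8 ⇒ p = 8/11, and the value is (-5)·(8/11) + 8 = 48/11.
For the column player: with q = P(E), equating R1's and R2's payoffs gives −3q + 6 = 8q ⇒ q = 6/11.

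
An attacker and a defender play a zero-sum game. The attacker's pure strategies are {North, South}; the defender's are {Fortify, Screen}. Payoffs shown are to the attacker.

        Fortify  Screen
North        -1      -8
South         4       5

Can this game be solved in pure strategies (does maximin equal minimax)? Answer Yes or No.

Row minima: North → -8, South → 4; maximin = 4.
Column maxima: Fortify → 4, Screen → 5; minimax = 4.
maximin = minimax = 4, so a saddle point exists.

Yes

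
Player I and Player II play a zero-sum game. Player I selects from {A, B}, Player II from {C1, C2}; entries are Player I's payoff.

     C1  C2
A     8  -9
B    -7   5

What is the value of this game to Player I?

-23/29

Row minima: A → -9, B → -7; maximin = -7.
Column maxima: C1 → 8, C2 → 5; minimax = 5.
-7 ≠ 5, so there is no saddle point; optimal play is mixed.
Let Player I play A with probability p. Expected payoff against C1: 8p + (-7)(1−p) = 15p − 7; against C2: (-9)p + 5(1−p) = −14p + 5.
Setting these equal: 15p − 7 = −14p + 5 ⇒ 29p = 12 ⇒ p = 12/29, and the value is (15)·(12/29) − 7 = -23/29.
For Player II: with q = P(C1), equating A's and B's payoffs gives 17q − 9 = −12q + 5 ⇒ q = 14/29.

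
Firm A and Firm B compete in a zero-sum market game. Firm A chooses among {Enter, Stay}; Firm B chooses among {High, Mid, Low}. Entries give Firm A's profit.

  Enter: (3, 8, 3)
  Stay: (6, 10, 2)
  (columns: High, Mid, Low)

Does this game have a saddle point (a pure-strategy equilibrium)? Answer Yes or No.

Yes

Row minima: Enter → 3, Stay → 2; maximin = 3.
Column maxima: High → 6, Mid → 10, Low → 3; minimax = 3.
maximin = minimax = 3, so a saddle point exists.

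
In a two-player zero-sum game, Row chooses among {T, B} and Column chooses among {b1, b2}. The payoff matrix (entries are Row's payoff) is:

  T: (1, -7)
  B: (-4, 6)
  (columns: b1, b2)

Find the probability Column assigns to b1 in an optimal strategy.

Row minima: T → -7, B → -4; maximin = -4.
Column maxima: b1 → 1, b2 → 6; minimax = 1.
-4 ≠ 1, so there is no saddle point; optimal play is mixed.
Let Row play T with probability p. Expected payoff against b1: 1p + (-4)(1−p) = 5p − 4; against b2: (-7)p + 6(1−p) = −13p + 6.
Setting these equal: 5p − 4 = −13p + 6 ⇒ 18p = 10 ⇒ p = 5/9, and the value is (5)·(5/9) − 4 = -11/9.
For Column: with q = P(b1), equating T's and B's payoffs gives 8q − 7 = −10q + 6 ⇒ q = 13/18.

13/18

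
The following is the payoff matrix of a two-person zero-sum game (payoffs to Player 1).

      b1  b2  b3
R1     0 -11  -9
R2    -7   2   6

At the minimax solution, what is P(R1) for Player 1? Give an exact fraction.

Row minima: R1 → -11, R2 → -7; maximin = -7.
Column maxima: b1 → 0, b2 → 2, b3 → 6; minimax = 0.
-7 ≠ 0, so there is no saddle point; optimal play is mixed.
b3 is strictly dominated by b2 (it gives Player 1 strictly more in every row), so Player 2 never plays it.
On the remaining 2×2 (R1, R2 vs b1, b2):
Let Player 1 play R1 with probability p. Expected payoff against b1: 0p + (-7)(1−p) = 7p − 7; against b2: (-11)p + 2(1−p) = −13p + 2.
Setting these equal: 7p − 7 = −13p + 2 ⇒ 20p = 9 ⇒ p = 9/20, and the value is (7)·(9/20) − 7 = -77/20.
For Player 2: with q = P(b1), equating R1's and R2's payoffs gives 11q − 11 = −9q + 2 ⇒ q = 13/20.

9/20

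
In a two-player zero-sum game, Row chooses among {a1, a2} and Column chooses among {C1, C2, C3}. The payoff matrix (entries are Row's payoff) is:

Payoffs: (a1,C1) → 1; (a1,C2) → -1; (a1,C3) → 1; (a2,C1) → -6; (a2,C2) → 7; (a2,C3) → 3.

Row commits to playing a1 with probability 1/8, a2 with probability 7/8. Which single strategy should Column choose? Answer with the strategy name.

C1

If Column plays C1, Row's expected payoff is (1/8)·1 + (7/8)·(-6) = -41/8.
If Column plays C2, Row's expected payoff is (1/8)·(-1) + (7/8)·7 = 6.
If Column plays C3, Row's expected payoff is (1/8)·1 + (7/8)·3 = 11/4.
Column minimizes Row's payoff; the smallest is -41/8, so the best response is C1.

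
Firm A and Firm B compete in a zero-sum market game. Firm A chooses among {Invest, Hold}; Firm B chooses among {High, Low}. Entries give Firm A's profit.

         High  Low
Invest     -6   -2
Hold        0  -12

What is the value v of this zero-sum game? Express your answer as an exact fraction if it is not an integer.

Row minima: Invest → -6, Hold → -12; maximin = -6.
Column maxima: High → 0, Low → -2; minimax = -2.
-6 ≠ -2, so there is no saddle point; optimal play is mixed.
Let Firm A play Invest with probability p. Expected payoff against High: (-6)p + 0(1−p) = −6p; against Low: (-2)p + (-12)(1−p) = 10p − 12.
Setting these equal: −6p = 10p − 12 ⇒ −16p = -12 ⇒ p = 3/4, and the value is (-6)·(3/4) = -9/2.
For Firm B: with q = P(High), equating Invest's and Hold's payoffs gives −4q − 2 = 12q − 12 ⇒ q = 5/8.

-9/2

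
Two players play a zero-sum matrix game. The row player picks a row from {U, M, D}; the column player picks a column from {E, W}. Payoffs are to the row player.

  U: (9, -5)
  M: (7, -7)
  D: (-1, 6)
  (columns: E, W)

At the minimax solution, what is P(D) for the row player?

2/3

Row minima: U → -5, M → -7, D → -1; maximin = -1.
Column maxima: E → 9, W → 6; minimax = 6.
-1 ≠ 6, so there is no saddle point; optimal play is mixed.
M is strictly dominated by U, so the row player never plays it.
On the remaining 2×2 (U, D vs E, W):
Let the row player play U with probability p. Expected payoff against E: 9p + (-1)(1−p) = 10p − 1; against W: (-5)p + 6(1−p) = −11p + 6.
Setting these equal: 10p − 1 = −11p + 6 ⇒ 21p = 7 ⇒ p = 1/3, and the value is (10)·(1/3) − 1 = 7/3.
For the column player: with q = P(E), equating U's and D's payoffs gives 14q − 5 = −7q + 6 ⇒ q = 11/21.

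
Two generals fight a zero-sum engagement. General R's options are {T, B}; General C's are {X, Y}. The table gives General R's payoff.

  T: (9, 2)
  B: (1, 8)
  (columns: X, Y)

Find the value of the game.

Row minima: T → 2, B → 1; maximin = 2.
Column maxima: X → 9, Y → 8; minimax = 8.
2 ≠ 8, so there is no saddle point; optimal play is mixed.
Let General R play T with probability p. Expected payoff against X: 9p + 1(1−p) = 8p + 1; against Y: 2p + 8(1−p) = −6p + 8.
Setting these equal: 8p + 1 = −6p + 8 ⇒ 14p = 7 ⇒ p = 1/2, and the value is (8)·(1/2) + 1 = 5.
For General C: with q = P(X), equating T's and B's payoffs gives 7q + 2 = −7q + 8 ⇒ q = 3/7.

5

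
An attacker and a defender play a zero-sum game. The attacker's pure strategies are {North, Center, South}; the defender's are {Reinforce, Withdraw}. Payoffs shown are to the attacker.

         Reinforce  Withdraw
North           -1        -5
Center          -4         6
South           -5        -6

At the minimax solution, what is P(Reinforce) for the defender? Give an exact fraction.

11/14

Row minima: North → -5, Center → -4, South → -6; maximin = -4.
Column maxima: Reinforce → -1, Withdraw → 6; minimax = -1.
-4 ≠ -1, so there is no saddle point; optimal play is mixed.
South is strictly dominated by North, so the attacker never plays it.
On the remaining 2×2 (North, Center vs Reinforce, Withdraw):
Let the attacker play North with probability p. Expected payoff against Reinforce: (-1)p + (-4)(1−p) = 3p − 4; against Withdraw: (-5)p + 6(1−p) = −11p + 6.
Setting these equal: 3p − 4 = −11p + 6 ⇒ 14p = 10 ⇒ p = 5/7, and the value is (3)·(5/7) − 4 = -13/7.
For the defender: with q = P(Reinforce), equating North's and Center's payoffs gives 4q − 5 = −10q + 6 ⇒ q = 11/14.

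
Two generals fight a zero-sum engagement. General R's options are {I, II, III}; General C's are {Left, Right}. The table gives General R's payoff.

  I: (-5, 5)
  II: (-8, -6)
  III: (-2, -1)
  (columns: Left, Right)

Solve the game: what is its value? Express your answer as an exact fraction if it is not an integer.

Row minima: I → -5, II → -8, III → -2; maximin = -2.
Column maxima: Left → -2, Right → 5; minimax = -2.
Since maximin = minimax = -2, there is a saddle point and the value is -2.

-2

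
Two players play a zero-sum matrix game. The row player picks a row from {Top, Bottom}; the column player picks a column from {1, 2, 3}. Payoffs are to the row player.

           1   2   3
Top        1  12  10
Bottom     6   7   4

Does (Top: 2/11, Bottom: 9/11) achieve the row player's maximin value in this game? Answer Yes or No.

Against 1 this mix gives (2/11)·1 + (9/11)·6 = 56/11.
Against 2 this mix gives (2/11)·12 + (9/11)·7 = 87/11.
Against 3 this mix gives (2/11)·10 + (9/11)·4 = 56/11.
All of the column player's active replies (1, 3) yield 56/11, and no column does worse for the row player. The mix makes the column player indifferent and guarantees 56/11, so it is optimal.

Yes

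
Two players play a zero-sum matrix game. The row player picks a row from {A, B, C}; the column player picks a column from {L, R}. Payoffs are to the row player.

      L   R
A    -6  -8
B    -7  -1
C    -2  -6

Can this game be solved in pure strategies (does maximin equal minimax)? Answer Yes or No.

No

Row minima: A → -8, B → -7, C → -6; maximin = -6.
Column maxima: L → -2, R → -1; minimax = -2.
-6 ≠ -2, so no pure-strategy equilibrium exists.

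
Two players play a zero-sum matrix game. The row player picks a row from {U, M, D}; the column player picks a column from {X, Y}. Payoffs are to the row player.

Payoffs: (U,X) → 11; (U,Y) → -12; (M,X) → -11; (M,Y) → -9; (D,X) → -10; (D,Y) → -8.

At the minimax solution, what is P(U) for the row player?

2/25

Row minima: U → -12, M → -11, D → -10; maximin = -10.
Column maxima: X → 11, Y → -8; minimax = -8.
-10 ≠ -8, so there is no saddle point; optimal play is mixed.
M is strictly dominated by D, so the row player never plays it.
On the remaining 2×2 (U, D vs X, Y):
Let the row player play U with probability p. Expected payoff against X: 11p + (-10)(1−p) = 21p − 10; against Y: (-12)p + (-8)(1−p) = −4p − 8.
Setting these equal: 21p − 10 = −4p − 8 ⇒ 25p = 2 ⇒ p = 2/25, and the value is (21)·(2/25) − 10 = -208/25.
For the column player: with q = P(X), equating U's and D's payoffs gives 23q − 12 = −2q − 8 ⇒ q = 4/25.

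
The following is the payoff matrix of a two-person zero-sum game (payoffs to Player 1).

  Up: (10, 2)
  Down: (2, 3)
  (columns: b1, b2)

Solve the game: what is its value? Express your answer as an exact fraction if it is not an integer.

Row minima: Up → 2, Down → 2; maximin = 2.
Column maxima: b1 → 10, b2 → 3; minimax = 3.
2 ≠ 3, so there is no saddle point; optimal play is mixed.
Let Player 1 play Up with probability p. Expected payoff against b1: 10p + 2(1−p) = 8p + 2; against b2: 2p + 3(1−p) = −p + 3.
Setting these equal: 8p + 2 = −p + 3 ⇒ 9p = 1 ⇒ p = 1/9, and the value is (8)·(1/9) + 2 = 26/9.
For Player 2: with q = P(b1), equating Up's and Down's payoffs gives 8q + 2 = −q + 3 ⇒ q = 1/9.

26/9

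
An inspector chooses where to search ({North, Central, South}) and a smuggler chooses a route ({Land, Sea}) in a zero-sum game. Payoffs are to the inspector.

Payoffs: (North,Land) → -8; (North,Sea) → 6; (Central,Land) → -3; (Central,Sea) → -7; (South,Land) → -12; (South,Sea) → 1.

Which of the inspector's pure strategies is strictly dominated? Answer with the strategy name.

North gives a strictly higher payoff than South against every column: -8 > -12, 6 > 1.
So South is strictly dominated and the inspector never plays it.

South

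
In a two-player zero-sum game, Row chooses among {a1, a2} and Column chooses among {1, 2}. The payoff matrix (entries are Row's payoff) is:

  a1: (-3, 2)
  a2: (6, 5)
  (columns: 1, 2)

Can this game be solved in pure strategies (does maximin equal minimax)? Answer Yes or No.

Row minima: a1 → -3, a2 → 5; maximin = 5.
Column maxima: 1 → 6, 2 → 5; minimax = 5.
maximin = minimax = 5, so a saddle point exists.

Yes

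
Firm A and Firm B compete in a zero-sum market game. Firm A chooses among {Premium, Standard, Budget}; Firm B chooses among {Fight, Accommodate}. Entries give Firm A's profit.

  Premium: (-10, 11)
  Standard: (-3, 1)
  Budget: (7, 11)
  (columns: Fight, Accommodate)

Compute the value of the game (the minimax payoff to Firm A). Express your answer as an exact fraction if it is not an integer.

7

Row minima: Premium → -10, Standard → -3, Budget → 7; maximin = 7.
Column maxima: Fight → 7, Accommodate → 11; minimax = 7.
Since maximin = minimax = 7, there is a saddle point and the value is 7.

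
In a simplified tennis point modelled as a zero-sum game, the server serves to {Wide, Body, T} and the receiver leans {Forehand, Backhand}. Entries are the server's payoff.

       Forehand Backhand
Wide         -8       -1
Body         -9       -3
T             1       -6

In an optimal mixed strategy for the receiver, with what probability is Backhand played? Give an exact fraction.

9/14

Row minima: Wide → -8, Body → -9, T → -6; maximin = -6.
Column maxima: Forehand → 1, Backhand → -1; minimax = -1.
-6 ≠ -1, so there is no saddle point; optimal play is mixed.
Body is strictly dominated by Wide, so the server never plays it.
On the remaining 2×2 (Wide, T vs Forehand, Backhand):
Let the server play Wide with probability p. Expected payoff against Forehand: (-8)p + 1(1−p) = −9p + 1; against Backhand: (-1)p + (-6)(1−p) = 5p − 6.
Setting these equal: −9p + 1 = 5p − 6 ⇒ −14p = -7 ⇒ p = 1/2, and the value is (-9)·(1/2) + 1 = -7/2.
For the receiver: with q = P(Forehand), equating Wide's and T's payoffs gives −7q − 1 = 7q − 6 ⇒ q = 5/14.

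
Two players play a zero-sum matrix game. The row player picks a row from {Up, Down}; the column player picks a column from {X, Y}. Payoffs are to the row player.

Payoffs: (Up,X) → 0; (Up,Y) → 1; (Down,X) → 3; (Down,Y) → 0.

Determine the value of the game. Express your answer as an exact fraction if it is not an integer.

3/4

Row minima: Up → 0, Down → 0; maximin = 0.
Column maxima: X → 3, Y → 1; minimax = 1.
0 ≠ 1, so there is no saddle point; optimal play is mixed.
Let the row player play Up with probability p. Expected payoff against X: 0p + 3(1−p) = −3p + 3; against Y: 1p + 0(1−p) = p.
Setting these equal: −3p + 3 = p ⇒ −4p = -3 ⇒ p = 3/4, and the value is (-3)·(3/4) + 3 = 3/4.
For the column player: with q = P(X), equating Up's and Down's payoffs gives −q + 1 = 3q ⇒ q = 1/4.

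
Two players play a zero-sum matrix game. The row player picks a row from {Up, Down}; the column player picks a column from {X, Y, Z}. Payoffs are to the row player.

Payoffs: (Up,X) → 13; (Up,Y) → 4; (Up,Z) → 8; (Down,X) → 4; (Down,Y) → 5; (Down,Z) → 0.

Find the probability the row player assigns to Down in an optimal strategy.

4/9

Row minima: Up → 4, Down → 0; maximin = 4.
Column maxima: X → 13, Y → 5, Z → 8; minimax = 5.
4 ≠ 5, so there is no saddle point; optimal play is mixed.
X is strictly dominated by Z (it gives the row player strictly more in every row), so the column player never plays it.
On the remaining 2×2 (Up, Down vs Y, Z):
Let the row player play Up with probability p. Expected payoff against Y: 4p + 5(1−p) = −p + 5; against Z: 8p + 0(1−p) = 8p.
Setting these equal: −p + 5 = 8p ⇒ −9p = -5 ⇒ p = 5/9, and the value is (-1)·(5/9) + 5 = 40/9.
For the column player: with q = P(Y), equating Up's and Down's payoffs gives −4q + 8 = 5q ⇒ q = 8/9.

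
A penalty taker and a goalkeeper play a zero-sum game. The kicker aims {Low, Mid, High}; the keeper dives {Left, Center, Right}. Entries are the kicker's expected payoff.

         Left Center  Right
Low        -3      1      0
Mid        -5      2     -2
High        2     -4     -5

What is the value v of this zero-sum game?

-3/2

Row minima: Low → -3, Mid → -5, High → -5; maximin = -3.
Column maxima: Left → 2, Center → 2, Right → 0; minimax = 0.
-3 ≠ 0, so there is no saddle point; optimal play is mixed.
Center is strictly dominated by Right (it gives the kicker strictly more in every row), so the keeper never plays it.
With Center eliminated, Mid is strictly dominated by Low (Low gives the kicker strictly more in every remaining column), so the kicker never plays it.
On the remaining 2×2 (Low, High vs Left, Right):
Let the kicker play Low with probability p. Expected payoff against Left: (-3)p + 2(1−p) = −5p + 2; against Right: 0p + (-5)(1−p) = 5p − 5.
Setting these equal: −5p + 2 = 5p − 5 ⇒ −10p = -7 ⇒ p = 7/10, and the value is (-5)·(7/10) + 2 = -3/2.
For the keeper: with q = P(Left), equating Low's and High's payoffs gives −3q = 7q − 5 ⇒ q = 1/2.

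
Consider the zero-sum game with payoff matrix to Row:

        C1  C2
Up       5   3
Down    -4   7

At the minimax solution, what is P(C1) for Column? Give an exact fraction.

4/13

Row minima: Up → 3, Down → -4; maximin = 3.
Column maxima: C1 → 5, C2 → 7; minimax = 5.
3 ≠ 5, so there is no saddle point; optimal play is mixed.
Let Row play Up with probability p. Expected payoff against C1: 5p + (-4)(1−p) = 9p − 4; against C2: 3p + 7(1−p) = −4p + 7.
Setting these equal: 9p − 4 = −4p + 7 ⇒ 13p = 11 ⇒ p = 11/13, and the value is (9)·(11/13) − 4 = 47/13.
For Column: with q = P(C1), equating Up's and Down's payoffs gives 2q + 3 = −11q + 7 ⇒ q = 4/13.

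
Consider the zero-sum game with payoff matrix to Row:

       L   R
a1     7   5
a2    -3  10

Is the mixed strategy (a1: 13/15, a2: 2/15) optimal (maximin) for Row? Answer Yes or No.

Against L this mix gives (13/15)·7 + (2/15)·(-3) = 17/3.
Against R this mix gives (13/15)·5 + (2/15)·10 = 17/3.
All of Column's active replies (L, R) yield 17/3, and no column does worse for Row. The mix makes Column indifferent and guarantees 17/3, so it is optimal.

Yes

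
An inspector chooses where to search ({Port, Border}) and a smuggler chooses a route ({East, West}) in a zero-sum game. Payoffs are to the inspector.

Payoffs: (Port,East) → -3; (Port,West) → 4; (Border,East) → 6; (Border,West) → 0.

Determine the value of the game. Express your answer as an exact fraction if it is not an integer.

24/13

Row minima: Port → -3, Border → 0; maximin = 0.
Column maxima: East → 6, West → 4; minimax = 4.
0 ≠ 4, so there is no saddle point; optimal play is mixed.
Let the inspector play Port with probability p. Expected payoff against East: (-3)p + 6(1−p) = −9p + 6; against West: 4p + 0(1−p) = 4p.
Setting these equal: −9p + 6 = 4p ⇒ −13p = -6 ⇒ p = 6/13, and the value is (-9)·(6/13) + 6 = 24/13.
For the smuggler: with q = P(East), equating Port's and Border's payoffs gives −7q + 4 = 6q ⇒ q = 4/13.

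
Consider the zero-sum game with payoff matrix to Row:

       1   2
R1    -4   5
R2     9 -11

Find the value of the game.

1/29

Row minima: R1 → -4, R2 → -11; maximin = -4.
Column maxima: 1 → 9, 2 → 5; minimax = 5.
-4 ≠ 5, so there is no saddle point; optimal play is mixed.
Let Row play R1 with probability p. Expected payoff against 1: (-4)p + 9(1−p) = −13p + 9; against 2: 5p + (-11)(1−p) = 16p − 11.
Setting these equal: −13p + 9 = 16p − 11 ⇒ −29p = -20 ⇒ p = 20/29, and the value is (-13)·(20/29) + 9 = 1/29.
For Column: with q = P(1), equating R1's and R2's payoffs gives −9q + 5 = 20q − 11 ⇒ q = 16/29.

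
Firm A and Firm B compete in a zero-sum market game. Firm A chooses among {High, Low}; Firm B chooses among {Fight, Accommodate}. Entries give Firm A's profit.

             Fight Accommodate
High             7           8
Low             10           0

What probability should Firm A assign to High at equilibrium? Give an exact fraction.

Row minima: High → 7, Low → 0; maximin = 7.
Column maxima: Fight → 10, Accommodate → 8; minimax = 8.
7 ≠ 8, so there is no saddle point; optimal play is mixed.
Let Firm A play High with probability p. Expected payoff against Fight: 7p + 10(1−p) = −3p + 10; against Accommodate: 8p + 0(1−p) = 8p.
Setting these equal: −3p + 10 = 8p ⇒ −11p = -10 ⇒ p = 10/11, and the value is (-3)·(10/11) + 10 = 80/11.
For Firm B: with q = P(Fight), equating High's and Low's payoffs gives −q + 8 = 10q ⇒ q = 8/11.

10/11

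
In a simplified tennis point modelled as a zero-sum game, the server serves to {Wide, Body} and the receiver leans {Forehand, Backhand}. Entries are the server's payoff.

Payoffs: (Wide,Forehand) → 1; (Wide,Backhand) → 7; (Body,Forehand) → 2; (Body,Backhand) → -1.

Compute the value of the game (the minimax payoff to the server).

Row minima: Wide → 1, Body → -1; maximin = 1.
Column maxima: Forehand → 2, Backhand → 7; minimax = 2.
1 ≠ 2, so there is no saddle point; optimal play is mixed.
Let the server play Wide with probability p. Expected payoff against Forehand: 1p + 2(1−p) = −p + 2; against Backhand: 7p + (-1)(1−p) = 8p − 1.
Setting these equal: −p + 2 = 8p − 1 ⇒ −9p = -3 ⇒ p = 1/3, and the value is (-1)·(1/3) + 2 = 5/3.
For the receiver: with q = P(Forehand), equating Wide's and Body's payoffs gives −6q + 7 = 3q − 1 ⇒ q = 8/9.

5/3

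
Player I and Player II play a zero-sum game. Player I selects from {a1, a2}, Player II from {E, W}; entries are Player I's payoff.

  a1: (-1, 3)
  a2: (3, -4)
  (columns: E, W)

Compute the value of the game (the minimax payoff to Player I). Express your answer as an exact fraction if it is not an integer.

5/11

Row minima: a1 → -1, a2 → -4; maximin = -1.
Column maxima: E → 3, W → 3; minimax = 3.
-1 ≠ 3, so there is no saddle point; optimal play is mixed.
Let Player I play a1 with probability p. Expected payoff against E: (-1)p + 3(1−p) = −4p + 3; against W: 3p + (-4)(1−p) = 7p − 4.
Setting these equal: −4p + 3 = 7p − 4 ⇒ −11p = -7 ⇒ p = 7/11, and the value is (-4)·(7/11) + 3 = 5/11.
For Player II: with q = P(E), equating a1's and a2's payoffs gives −4q + 3 = 7q − 4 ⇒ q = 7/11.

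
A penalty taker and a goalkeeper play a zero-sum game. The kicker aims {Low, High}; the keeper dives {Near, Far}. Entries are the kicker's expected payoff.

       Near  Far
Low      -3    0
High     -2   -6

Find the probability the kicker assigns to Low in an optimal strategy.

Row minima: Low → -3, High → -6; maximin = -3.
Column maxima: Near → -2, Far → 0; minimax = -2.
-3 ≠ -2, so there is no saddle point; optimal play is mixed.
Let the kicker play Low with probability p. Expected payoff against Near: (-3)p + (-2)(1−p) = −p − 2; against Far: 0p + (-6)(1−p) = 6p − 6.
Setting these equal: −p − 2 = 6p − 6 ⇒ −7p = -4 ⇒ p = 4/7, and the value is (-1)·(4/7) − 2 = -18/7.
For the keeper: with q = P(Near), equating Low's and High's payoffs gives −3q = 4q − 6 ⇒ q = 6/7.

4/7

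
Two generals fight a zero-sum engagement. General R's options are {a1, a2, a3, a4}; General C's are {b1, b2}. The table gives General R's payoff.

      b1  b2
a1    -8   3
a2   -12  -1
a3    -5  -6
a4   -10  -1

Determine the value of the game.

-21/4

Row minima: a1 → -8, a2 → -12, a3 → -6, a4 → -10; maximin = -6.
Column maxima: b1 → -5, b2 → 3; minimax = -5.
-6 ≠ -5, so there is no saddle point; optimal play is mixed.
a2 is strictly dominated by a1, so General R never plays it.
a4 is strictly dominated by a1, so General R never plays it.
On the remaining 2×2 (a1, a3 vs b1, b2):
Let General R play a1 with probability p. Expected payoff against b1: (-8)p + (-5)(1−p) = −3p − 5; against b2: 3p + (-6)(1−p) = 9p − 6.
Setting these equal: −3p − 5 = 9p − 6 ⇒ −12p = -1 ⇒ p = 1/12, and the value is (-3)·(1/12) − 5 = -21/4.
For General C: with q = P(b1), equating a1's and a3's payoffs gives −11q + 3 = q − 6 ⇒ q = 3/4.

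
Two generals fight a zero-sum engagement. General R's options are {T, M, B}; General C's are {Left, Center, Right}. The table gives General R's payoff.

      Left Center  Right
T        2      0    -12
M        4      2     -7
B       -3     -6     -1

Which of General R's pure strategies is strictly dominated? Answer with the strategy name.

M gives a strictly higher payoff than T against every column: 4 > 2, 2 > 0, -7 > -12.
So T is strictly dominated and General R never plays it.

T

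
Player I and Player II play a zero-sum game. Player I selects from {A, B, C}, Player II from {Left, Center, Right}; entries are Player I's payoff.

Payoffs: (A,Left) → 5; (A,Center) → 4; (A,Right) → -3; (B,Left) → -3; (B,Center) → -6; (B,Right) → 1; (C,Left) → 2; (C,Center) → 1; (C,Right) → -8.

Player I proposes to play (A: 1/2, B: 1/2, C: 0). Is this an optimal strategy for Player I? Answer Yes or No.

Yes

Against Left this mix gives (1/2)·5 + (1/2)·(-3) = 1.
Against Center this mix gives (1/2)·4 + (1/2)·(-6) = -1.
Against Right this mix gives (1/2)·(-3) + (1/2)·1 = -1.
All of Player II's active replies (Center, Right) yield -1, and no column does worse for Player I. The mix makes Player II indifferent and guarantees -1, so it is optimal.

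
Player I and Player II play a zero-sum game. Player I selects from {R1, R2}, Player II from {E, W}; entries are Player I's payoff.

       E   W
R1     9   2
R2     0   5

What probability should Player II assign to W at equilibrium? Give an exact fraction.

3/4

Row minima: R1 → 2, R2 → 0; maximin = 2.
Column maxima: E → 9, W → 5; minimax = 5.
2 ≠ 5, so there is no saddle point; optimal play is mixed.
Let Player I play R1 with probability p. Expected payoff against E: 9p + 0(1−p) = 9p; against W: 2p + 5(1−p) = −3p + 5.
Setting these equal: 9p = −3p + 5 ⇒ 12p = 5 ⇒ p = 5/12, and the value is (9)·(5/12) = 15/4.
For Player II: with q = P(E), equating R1's and R2's payoffs gives 7q + 2 = −5q + 5 ⇒ q = 1/4.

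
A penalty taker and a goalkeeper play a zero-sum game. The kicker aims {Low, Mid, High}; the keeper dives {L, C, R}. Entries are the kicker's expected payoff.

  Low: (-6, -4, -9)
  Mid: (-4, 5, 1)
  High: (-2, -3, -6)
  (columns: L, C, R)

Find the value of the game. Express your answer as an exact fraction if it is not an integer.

Row minima: Low → -9, Mid → -4, High → -6; maximin = -4.
Column maxima: L → -2, C → 5, R → 1; minimax = -2.
-4 ≠ -2, so there is no saddle point; optimal play is mixed.
Low is strictly dominated by Mid, so the kicker never plays it.
C is strictly dominated by R (it gives the kicker strictly more in every row), so the keeper never plays it.
On the remaining 2×2 (Mid, High vs L, R):
Let the kicker play Mid with probability p. Expected payoff against L: (-4)p + (-2)(1−p) = −2p − 2; against R: 1p + (-6)(1−p) = 7p − 6.
Setting these equal: −2p − 2 = 7p − 6 ⇒ −9p = -4 ⇒ p = 4/9, and the value is (-2)·(4/9) − 2 = -26/9.
For the keeper: with q = P(L), equating Mid's and High's payoffs gives −5q + 1 = 4q − 6 ⇒ q = 7/9.

-26/9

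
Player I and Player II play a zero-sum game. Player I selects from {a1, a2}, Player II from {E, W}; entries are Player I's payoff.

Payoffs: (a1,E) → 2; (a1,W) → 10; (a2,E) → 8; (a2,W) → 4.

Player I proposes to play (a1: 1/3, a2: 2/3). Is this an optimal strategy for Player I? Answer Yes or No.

Yes

Against E this mix gives (1/3)·2 + (2/3)·8 = 6.
Against W this mix gives (1/3)·10 + (2/3)·4 = 6.
All of Player II's active replies (E, W) yield 6, and no column does worse for Player I. The mix makes Player II indifferent and guarantees 6, so it is optimal.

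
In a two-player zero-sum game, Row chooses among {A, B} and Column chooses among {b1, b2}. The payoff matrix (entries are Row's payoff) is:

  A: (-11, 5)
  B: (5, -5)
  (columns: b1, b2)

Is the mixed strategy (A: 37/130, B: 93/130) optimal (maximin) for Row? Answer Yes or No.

Against b1 this mix gives (37/130)·(-11) + (93/130)·5 = 29/65.
Against b2 this mix gives (37/130)·5 + (93/130)·(-5) = -28/13.
Column will play b2, holding Row to -28/13. Shifting weight toward the row that does better against b2 would raise this floor (the equalizing mix achieves -15/13 against both b2 and b1), so the proposed strategy is not optimal.

No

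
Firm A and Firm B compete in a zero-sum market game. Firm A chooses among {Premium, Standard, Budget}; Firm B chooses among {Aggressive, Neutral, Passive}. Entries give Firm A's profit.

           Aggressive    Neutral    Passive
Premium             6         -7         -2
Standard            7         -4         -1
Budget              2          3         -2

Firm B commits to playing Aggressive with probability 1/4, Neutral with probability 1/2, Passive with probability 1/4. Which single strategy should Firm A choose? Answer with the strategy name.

Expected payoff of Premium: (1/4)·6 + (1/2)·(-7) + (1/4)·(-2) = -5/2.
Expected payoff of Standard: (1/4)·7 + (1/2)·(-4) + (1/4)·(-1) = -1/2.
Expected payoff of Budget: (1/4)·2 + (1/2)·3 + (1/4)·(-2) = 3/2.
The largest is 3/2, so Firm A's best response is Budget.

Budget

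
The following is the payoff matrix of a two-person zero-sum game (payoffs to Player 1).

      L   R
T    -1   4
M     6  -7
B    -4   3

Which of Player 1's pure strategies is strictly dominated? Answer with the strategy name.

T gives a strictly higher payoff than B against every column: -1 > -4, 4 > 3.
So B is strictly dominated and Player 1 never plays it.

B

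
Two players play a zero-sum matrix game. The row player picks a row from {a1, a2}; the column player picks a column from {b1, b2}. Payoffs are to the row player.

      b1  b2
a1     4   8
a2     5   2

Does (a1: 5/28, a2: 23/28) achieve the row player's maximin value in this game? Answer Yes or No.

No

Against b1 this mix gives (5/28)·4 + (23/28)·5 = 135/28.
Against b2 this mix gives (5/28)·8 + (23/28)·2 = 43/14.
The column player will play b2, holding the row player to 43/14. Shifting weight toward the row that does better against b2 would raise this floor (the equalizing mix achieves 32/7 against both b2 and b1), so the proposed strategy is not optimal.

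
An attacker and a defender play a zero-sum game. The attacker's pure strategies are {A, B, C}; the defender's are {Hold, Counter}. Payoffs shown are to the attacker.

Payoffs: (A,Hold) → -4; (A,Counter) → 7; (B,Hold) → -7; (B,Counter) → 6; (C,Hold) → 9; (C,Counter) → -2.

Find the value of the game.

5/2

Row minima: A → -4, B → -7, C → -2; maximin = -2.
Column maxima: Hold → 9, Counter → 7; minimax = 7.
-2 ≠ 7, so there is no saddle point; optimal play is mixed.
B is strictly dominated by A, so the attacker never plays it.
On the remaining 2×2 (A, C vs Hold, Counter):
Let the attacker play A with probability p. Expected payoff against Hold: (-4)p + 9(1−p) = −13p + 9; against Counter: 7p + (-2)(1−p) = 9p − 2.
Setting these equal: −13p + 9 = 9p − 2 ⇒ −22p = -11 ⇒ p = 1/2, and the value is (-13)·(1/2) + 9 = 5/2.
For the defender: with q = P(Hold), equating A's and C's payoffs gives −11q + 7 = 11q − 2 ⇒ q = 9/22.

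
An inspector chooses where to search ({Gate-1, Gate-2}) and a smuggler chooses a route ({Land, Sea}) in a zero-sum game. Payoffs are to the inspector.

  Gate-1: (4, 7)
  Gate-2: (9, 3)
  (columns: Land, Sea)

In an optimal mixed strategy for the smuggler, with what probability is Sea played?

Row minima: Gate-1 → 4, Gate-2 → 3; maximin = 4.
Column maxima: Land → 9, Sea → 7; minimax = 7.
4 ≠ 7, so there is no saddle point; optimal play is mixed.
Let the inspector play Gate-1 with probability p. Expected payoff against Land: 4p + 9(1−p) = −5p + 9; against Sea: 7p + 3(1−p) = 4p + 3.
Setting these equal: −5p + 9 = 4p + 3 ⇒ −9p = -6 ⇒ p = 2/3, and the value is (-5)·(2/3) + 9 = 17/3.
For the smuggler: with q = P(Land), equating Gate-1's and Gate-2's payoffs gives −3q + 7 = 6q + 3 ⇒ q = 4/9.

5/9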